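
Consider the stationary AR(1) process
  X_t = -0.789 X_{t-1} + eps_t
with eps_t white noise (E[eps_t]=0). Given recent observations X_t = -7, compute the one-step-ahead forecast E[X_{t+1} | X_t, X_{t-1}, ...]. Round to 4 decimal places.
E[X_{t+1} \mid \mathcal F_t] = 5.5230

For an AR(p) model X_t = c + sum_i phi_i X_{t-i} + eps_t, the
one-step-ahead conditional mean is
  E[X_{t+1} | X_t, ...] = c + sum_i phi_i X_{t+1-i}.
Substitute known values:
  E[X_{t+1} | ...] = (-0.789) * (-7)
                   = 5.5230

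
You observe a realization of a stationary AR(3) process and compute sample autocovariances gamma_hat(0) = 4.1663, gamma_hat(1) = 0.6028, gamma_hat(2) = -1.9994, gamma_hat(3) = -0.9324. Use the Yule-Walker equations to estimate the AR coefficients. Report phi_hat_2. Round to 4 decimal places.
\hat\phi_{2} = -0.4980

The Yule-Walker equations for an AR(p) process read, in matrix form,
  Gamma_p phi = r_p,   with   (Gamma_p)_{ij} = gamma(|i - j|),
                       (r_p)_i = gamma(i),   i,j = 1..p.
Substitute the sample gammas (Toeplitz matrix and right-hand side of size 3):
  Gamma_p = [[4.1663, 0.6028, -1.9994], [0.6028, 4.1663, 0.6028], [-1.9994, 0.6028, 4.1663]]
  r_p     = [0.6028, -1.9994, -0.9324]
Written out (R1..R3):
  (R1) 4.1663 phi_1 + 0.6028 phi_2 - 1.9994 phi_3 = 0.6028
  (R2) 0.6028 phi_1 + 4.1663 phi_2 + 0.6028 phi_3 = -1.9994
  (R3) -1.9994 phi_1 + 0.6028 phi_2 + 4.1663 phi_3 = -0.9324
Gaussian elimination:
  R2 <- R2 - (0.6028/4.1663) R1 = R2 - (0.144685) R1:  4.079084 phi_2 + 0.892083 phi_3 = -2.086616
  R3 <- R3 - (-1.9994/4.1663) R1 = R3 - (-0.479898) R1:  0.892083 phi_2 + 3.206791 phi_3 = -0.643117
  R3 <- R3 - (0.892083/4.079084) R2 = R3 - (0.218697) R2:  3.011696 phi_3 = -0.186781
Back-substitution:
  phi_hat_3 = -0.186781 / 3.011696 = -0.062019
  phi_hat_2 = (-2.086616 - (0.892083)(-0.062019)) / 4.079084 = -0.497977
  phi_hat_1 = (0.6028 - (0.6028)(-0.497977) - (-1.9994)(-0.062019)) / 4.1663 = 0.186972
So phi_hat = [0.1870, -0.4980, -0.0620].
Therefore phi_hat_2 = -0.4980.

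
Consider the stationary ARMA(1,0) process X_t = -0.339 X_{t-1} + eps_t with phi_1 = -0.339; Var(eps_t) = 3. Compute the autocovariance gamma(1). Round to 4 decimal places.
\gamma(1) = -1.1490

Multiply the model equation by X_{t-k} and take expectations. With theta_0 = psi_0 = 1 and psi_j the MA(infinity) weights, this gives
  gamma(k) - sum_i phi_i gamma(k-i) = c_k,
  c_k = sigma^2 * sum_{j=k..q} theta_j psi_{j-k}   (c_k = 0 for k > q),
using gamma(-m) = gamma(m).
Pure AR (q = 0): c_0 = sigma^2 = 3, c_k = 0 for k >= 1.
Equations for k = 0 and k = 1 (AR order 1):
  gamma(0) = phi_1 gamma(1) + c_0
  gamma(1) = phi_1 gamma(0) + c_1
Substituting the second into the first: gamma(0) (1 - phi_1^2) = c_0 + phi_1 c_1, so
  gamma(0) = c_0 / (1 - phi_1^2) = 3 / (1 - (-0.339)^2) = 3 / 0.885079 = 3.389528.
  gamma(1) = phi_1 gamma(0) = (-0.339)(3.389528) = -1.14905.
Therefore gamma(1) = -1.1490 (to 4 decimal places).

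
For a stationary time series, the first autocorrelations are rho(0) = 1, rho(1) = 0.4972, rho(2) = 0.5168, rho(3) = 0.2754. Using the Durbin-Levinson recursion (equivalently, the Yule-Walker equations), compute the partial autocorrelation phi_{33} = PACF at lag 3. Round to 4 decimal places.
\phi_{33} = -0.1030

The PACF at lag k is phi_{kk}, the last component of the solution
to the Yule-Walker system G_k phi = r_k where
  (G_k)_{ij} = rho(|i - j|), (r_k)_i = rho(i), i,j = 1..k.
Equivalently, Durbin-Levinson gives phi_{kk} iteratively:
  phi_{11} = rho(1)
  phi_{kk} = [rho(k) - sum_{j=1..k-1} phi_{k-1,j} rho(k-j)]
            / [1 - sum_{j=1..k-1} phi_{k-1,j} rho(j)],
  phi_{k,j} = phi_{k-1,j} - phi_{kk} phi_{k-1,k-j},  j = 1..k-1.
Step k = 1:
  phi_11 = rho(1) = 0.4972.
Step k = 2:
  phi_22 = [rho(2) - phi_11 rho(1)] / [1 - phi_11 rho(1)] = [0.5168 - (0.4972)(0.4972)] / [1 - (0.4972)(0.4972)]
         = 0.26959216 / 0.75279216 = 0.358123.
  Update: phi_21 = phi_11 - phi_22 phi_11 = 0.4972 - (0.358123)(0.4972) = 0.319141.
Step k = 3:
  phi_33 = [rho(3) - phi_21 rho(2) - phi_22 rho(1)] / [1 - phi_21 rho(1) - phi_22 rho(2)]
    numerator   = 0.2754 - (0.319141)(0.5168) - (0.358123)(0.4972) = -0.06759094
    denominator = 1 - (0.319141)(0.4972) - (0.358123)(0.5168) = 0.65624502
  phi_33 = -0.06759094 / 0.65624502 = -0.103.
Therefore phi_{33} = -0.1030.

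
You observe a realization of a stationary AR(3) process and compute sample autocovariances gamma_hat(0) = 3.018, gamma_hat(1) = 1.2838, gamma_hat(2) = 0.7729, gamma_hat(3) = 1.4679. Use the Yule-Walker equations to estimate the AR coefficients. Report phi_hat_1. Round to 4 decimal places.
\hat\phi_{1} = 0.3470

The Yule-Walker equations for an AR(p) process read, in matrix form,
  Gamma_p phi = r_p,   with   (Gamma_p)_{ij} = gamma(|i - j|),
                       (r_p)_i = gamma(i),   i,j = 1..p.
Substitute the sample gammas (Toeplitz matrix and right-hand side of size 3):
  Gamma_p = [[3.018, 1.2838, 0.7729], [1.2838, 3.018, 1.2838], [0.7729, 1.2838, 3.018]]
  r_p     = [1.2838, 0.7729, 1.4679]
Written out (R1..R3):
  (R1) 3.018 phi_1 + 1.2838 phi_2 + 0.7729 phi_3 = 1.2838
  (R2) 1.2838 phi_1 + 3.018 phi_2 + 1.2838 phi_3 = 0.7729
  (R3) 0.7729 phi_1 + 1.2838 phi_2 + 3.018 phi_3 = 1.4679
Gaussian elimination:
  R2 <- R2 - (1.2838/3.018) R1 = R2 - (0.425381) R1:  2.471896 phi_2 + 0.955023 phi_3 = 0.226796
  R3 <- R3 - (0.7729/3.018) R1 = R3 - (0.256097) R1:  0.955023 phi_2 + 2.820063 phi_3 = 1.139123
  R3 <- R3 - (0.955023/2.471896) R2 = R3 - (0.386352) R2:  2.451087 phi_3 = 1.0515
Back-substitution:
  phi_hat_3 = 1.0515 / 2.451087 = 0.428993
  phi_hat_2 = (0.226796 - (0.955023)(0.428993)) / 2.471896 = -0.073993
  phi_hat_1 = (1.2838 - (1.2838)(-0.073993) - (0.7729)(0.428993)) / 3.018 = 0.346992
So phi_hat = [0.3470, -0.0740, 0.4290].
Therefore phi_hat_1 = 0.3470.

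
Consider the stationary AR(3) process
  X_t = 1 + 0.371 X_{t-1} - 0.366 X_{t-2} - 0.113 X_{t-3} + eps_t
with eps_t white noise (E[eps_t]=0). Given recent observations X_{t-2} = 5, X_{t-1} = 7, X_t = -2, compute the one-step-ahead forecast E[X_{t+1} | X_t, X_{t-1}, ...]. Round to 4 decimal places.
E[X_{t+1} \mid \mathcal F_t] = -2.8690

For an AR(p) model X_t = c + sum_i phi_i X_{t-i} + eps_t, the
one-step-ahead conditional mean is
  E[X_{t+1} | X_t, ...] = c + sum_i phi_i X_{t+1-i}.
Substitute known values:
  E[X_{t+1} | ...] = 1 + (0.371) * (-2) + (-0.366) * (7) + (-0.113) * (5)
                   = -2.8690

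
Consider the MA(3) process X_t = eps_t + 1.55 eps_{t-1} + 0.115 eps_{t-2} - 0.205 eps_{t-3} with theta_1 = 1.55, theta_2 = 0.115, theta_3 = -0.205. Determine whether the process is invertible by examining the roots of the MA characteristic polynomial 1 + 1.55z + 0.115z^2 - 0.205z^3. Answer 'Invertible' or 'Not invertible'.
\text{Not invertible}

The MA(q) characteristic polynomial is P(z) = 1 + 1.55z + 0.115z^2 - 0.205z^3.
Invertibility requires all roots to lie outside the unit circle, i.e. |z| > 1 for every root.
Degree 3: look for a simple real root z0 first, then factor out (1 - z/z0) and solve the remaining quadratic.
Testing z0 = -2: P(-2) = 1 + (1.55)(-2) + (0.115)(-2)^2 + (-0.205)(-2)^3
  = 1 + (-3.1) + (0.46) + (1.64) = 0.  So z_0 = -2 is a root, |z_0| = 2.
Divide out the factor (1 + 0.5 z) = (1 - z/z0) (since 1/z0 = -0.5):
  P(z) = (1 + 0.5 z)(1 + (1.05) z + (-0.41) z^2)
  [check: z-coef 1.05 - (-0.5) = 1.55; z^2-coef -0.41 - (-0.5)(1.05) = 0.115; z^3-coef -(-0.5)(-0.41) = -0.205.]
Remaining roots from the quadratic factor 1 + (1.05) z + (-0.41) z^2:
  Set 1 + (1.05) z + (-0.41) z^2 = 0, i.e. a z^2 + b z + c = 0 with a = -0.41, b = 1.05, c = 1.
  Discriminant D = b^2 - 4ac = (1.05)^2 - 4*(-0.41)*1 = 1.1025 - (-1.64) = 2.7425.
  D >= 0, so the roots are real: z = (-b +/- sqrt(D)) / (2a) = (-1.05 +/- 1.65605) / (-0.82).
    z_1 = (-1.05 + 1.65605) / (-0.82) = -0.7391,   |z_1| = 0.7391.
    z_2 = (-1.05 - 1.65605) / (-0.82) = 3.3001,   |z_2| = 3.3001.
Moduli of all roots: 2.0000, 0.7391, 3.3001.
All moduli strictly greater than 1? No.
Verdict: Not invertible.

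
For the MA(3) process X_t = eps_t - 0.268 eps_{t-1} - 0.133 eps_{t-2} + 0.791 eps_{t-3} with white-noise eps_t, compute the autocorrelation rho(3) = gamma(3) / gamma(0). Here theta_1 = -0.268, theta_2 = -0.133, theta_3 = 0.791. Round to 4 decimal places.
\rho(3) = 0.4612

For an MA(q) process with theta_0 = 1, the autocovariance is
  gamma(k) = sigma^2 * sum_{i=0..q-k} theta_i * theta_{i+k},
and rho(k) = gamma(k) / gamma(0). Sigma^2 cancels.
  numerator   = (1)*(0.791) = 0.791.
  denominator = (1)^2 + (-0.268)^2 + (-0.133)^2 + (0.791)^2 = 1.715194.
  rho(3) = 0.791 / 1.715194 = 0.4612.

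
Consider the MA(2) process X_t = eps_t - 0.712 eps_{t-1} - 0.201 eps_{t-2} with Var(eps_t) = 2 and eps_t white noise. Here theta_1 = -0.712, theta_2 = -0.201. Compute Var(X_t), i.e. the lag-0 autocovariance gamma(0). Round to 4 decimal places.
\gamma(0) = 3.0947

For an MA(q) process X_t = eps_t + sum_i theta_i eps_{t-i} with
Var(eps_t) = sigma^2, the variance is
  gamma(0) = sigma^2 * (1 + sum_i theta_i^2).
  sum_i theta_i^2 = (-0.712)^2 + (-0.201)^2 = 0.506944 + 0.040401 = 0.547345.
  gamma(0) = 2 * (1 + 0.547345) = 2 * 1.547345 = 3.09469, which rounds to 3.0947.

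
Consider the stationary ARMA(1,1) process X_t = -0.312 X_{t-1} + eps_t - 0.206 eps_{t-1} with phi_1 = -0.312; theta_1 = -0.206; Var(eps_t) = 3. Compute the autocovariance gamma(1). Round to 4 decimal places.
\gamma(1) = -1.8322

Multiply the model equation by X_{t-k} and take expectations. With theta_0 = psi_0 = 1 and psi_j the MA(infinity) weights, this gives
  gamma(k) - sum_i phi_i gamma(k-i) = c_k,
  c_k = sigma^2 * sum_{j=k..q} theta_j psi_{j-k}   (c_k = 0 for k > q),
using gamma(-m) = gamma(m).
psi-weights needed (psi_j = theta_j + sum_i phi_i psi_{j-i}):
  psi_1 = theta_1 + phi_1 = -0.206 + (-0.312) = -0.518
Right-hand sides:
  c_0 = sigma^2 (1 + theta_1 psi_1) = 3 * (1 + (-0.206)(-0.518)) = 3 * 1.106708 = 3.320124
  c_1 = sigma^2 theta_1 = 3 * (-0.206) = -0.618
  c_2 = 0
Equations for k = 0 and k = 1 (AR order 1):
  gamma(0) = phi_1 gamma(1) + c_0
  gamma(1) = phi_1 gamma(0) + c_1
Substituting the second into the first: gamma(0) (1 - phi_1^2) = c_0 + phi_1 c_1, so
  gamma(0) = (c_0 + phi_1 c_1) / (1 - phi_1^2) = (3.320124 + (-0.312)(-0.618)) / (1 - (-0.312)^2) = 3.51294 / 0.902656 = 3.891782.
  gamma(1) = phi_1 gamma(0) + c_1 = (-0.312)(3.891782) + (-0.618) = -1.832236.
Therefore gamma(1) = -1.8322 (to 4 decimal places).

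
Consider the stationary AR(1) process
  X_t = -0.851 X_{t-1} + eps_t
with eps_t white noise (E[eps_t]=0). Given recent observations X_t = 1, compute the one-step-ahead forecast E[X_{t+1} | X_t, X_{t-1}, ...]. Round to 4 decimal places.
E[X_{t+1} \mid \mathcal F_t] = -0.8510

For an AR(p) model X_t = c + sum_i phi_i X_{t-i} + eps_t, the
one-step-ahead conditional mean is
  E[X_{t+1} | X_t, ...] = c + sum_i phi_i X_{t+1-i}.
Substitute known values:
  E[X_{t+1} | ...] = (-0.851) * (1)
                   = -0.8510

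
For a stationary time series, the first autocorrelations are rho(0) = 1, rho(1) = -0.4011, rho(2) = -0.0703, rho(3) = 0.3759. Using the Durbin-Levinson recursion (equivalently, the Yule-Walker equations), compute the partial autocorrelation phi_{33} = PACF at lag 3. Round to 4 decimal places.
\phi_{33} = 0.2959

The PACF at lag k is phi_{kk}, the last component of the solution
to the Yule-Walker system G_k phi = r_k where
  (G_k)_{ij} = rho(|i - j|), (r_k)_i = rho(i), i,j = 1..k.
Equivalently, Durbin-Levinson gives phi_{kk} iteratively:
  phi_{11} = rho(1)
  phi_{kk} = [rho(k) - sum_{j=1..k-1} phi_{k-1,j} rho(k-j)]
            / [1 - sum_{j=1..k-1} phi_{k-1,j} rho(j)],
  phi_{k,j} = phi_{k-1,j} - phi_{kk} phi_{k-1,k-j},  j = 1..k-1.
Step k = 1:
  phi_11 = rho(1) = -0.4011.
Step k = 2:
  phi_22 = [rho(2) - phi_11 rho(1)] / [1 - phi_11 rho(1)] = [-0.0703 - (-0.4011)(-0.4011)] / [1 - (-0.4011)(-0.4011)]
         = -0.23118121 / 0.83911879 = -0.275505.
  Update: phi_21 = phi_11 - phi_22 phi_11 = -0.4011 - (-0.275505)(-0.4011) = -0.511605.
Step k = 3:
  phi_33 = [rho(3) - phi_21 rho(2) - phi_22 rho(1)] / [1 - phi_21 rho(1) - phi_22 rho(2)]
    numerator   = 0.3759 - (-0.511605)(-0.0703) - (-0.275505)(-0.4011) = 0.22942922
    denominator = 1 - (-0.511605)(-0.4011) - (-0.275505)(-0.0703) = 0.77542727
  phi_33 = 0.22942922 / 0.77542727 = 0.2959.
Therefore phi_{33} = 0.2959.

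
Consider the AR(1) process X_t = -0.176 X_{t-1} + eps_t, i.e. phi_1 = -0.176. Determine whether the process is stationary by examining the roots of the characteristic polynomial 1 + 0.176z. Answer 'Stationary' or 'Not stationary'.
\text{Stationary}

The AR(p) characteristic polynomial is P(z) = 1 + 0.176z.
Stationarity requires all roots to lie outside the unit circle, i.e. |z| > 1 for every root.
This is linear in z: 1 + (0.176) z = 0  =>  z = -1/(0.176) = -5.681818,  |z| = 5.681818.
Moduli of all roots: 5.6818.
All moduli strictly greater than 1? Yes.
Verdict: Stationary.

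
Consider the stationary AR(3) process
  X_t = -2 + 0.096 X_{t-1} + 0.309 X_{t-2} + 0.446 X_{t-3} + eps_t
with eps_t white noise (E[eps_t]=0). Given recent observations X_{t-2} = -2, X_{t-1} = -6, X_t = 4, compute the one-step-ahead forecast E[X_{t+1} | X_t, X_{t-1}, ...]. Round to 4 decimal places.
E[X_{t+1} \mid \mathcal F_t] = -4.3620

For an AR(p) model X_t = c + sum_i phi_i X_{t-i} + eps_t, the
one-step-ahead conditional mean is
  E[X_{t+1} | X_t, ...] = c + sum_i phi_i X_{t+1-i}.
Substitute known values:
  E[X_{t+1} | ...] = -2 + (0.096) * (4) + (0.309) * (-6) + (0.446) * (-2)
                   = -4.3620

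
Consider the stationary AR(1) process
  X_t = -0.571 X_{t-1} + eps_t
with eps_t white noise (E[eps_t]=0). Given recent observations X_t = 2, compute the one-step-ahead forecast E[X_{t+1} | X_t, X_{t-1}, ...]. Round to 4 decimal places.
E[X_{t+1} \mid \mathcal F_t] = -1.1420

For an AR(p) model X_t = c + sum_i phi_i X_{t-i} + eps_t, the
one-step-ahead conditional mean is
  E[X_{t+1} | X_t, ...] = c + sum_i phi_i X_{t+1-i}.
Substitute known values:
  E[X_{t+1} | ...] = (-0.571) * (2)
                   = -1.1420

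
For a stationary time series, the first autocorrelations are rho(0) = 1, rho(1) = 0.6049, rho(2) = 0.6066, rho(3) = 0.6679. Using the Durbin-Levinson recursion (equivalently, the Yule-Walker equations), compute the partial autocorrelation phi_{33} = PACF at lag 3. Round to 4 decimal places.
\phi_{33} = 0.3881

The PACF at lag k is phi_{kk}, the last component of the solution
to the Yule-Walker system G_k phi = r_k where
  (G_k)_{ij} = rho(|i - j|), (r_k)_i = rho(i), i,j = 1..k.
Equivalently, Durbin-Levinson gives phi_{kk} iteratively:
  phi_{11} = rho(1)
  phi_{kk} = [rho(k) - sum_{j=1..k-1} phi_{k-1,j} rho(k-j)]
            / [1 - sum_{j=1..k-1} phi_{k-1,j} rho(j)],
  phi_{k,j} = phi_{k-1,j} - phi_{kk} phi_{k-1,k-j},  j = 1..k-1.
Step k = 1:
  phi_11 = rho(1) = 0.6049.
Step k = 2:
  phi_22 = [rho(2) - phi_11 rho(1)] / [1 - phi_11 rho(1)] = [0.6066 - (0.6049)(0.6049)] / [1 - (0.6049)(0.6049)]
         = 0.24069599 / 0.63409599 = 0.379589.
  Update: phi_21 = phi_11 - phi_22 phi_11 = 0.6049 - (0.379589)(0.6049) = 0.375286.
Step k = 3:
  phi_33 = [rho(3) - phi_21 rho(2) - phi_22 rho(1)] / [1 - phi_21 rho(1) - phi_22 rho(2)]
    numerator   = 0.6679 - (0.375286)(0.6066) - (0.379589)(0.6049) = 0.21063771
    denominator = 1 - (0.375286)(0.6049) - (0.379589)(0.6066) = 0.54273039
  phi_33 = 0.21063771 / 0.54273039 = 0.3881.
Therefore phi_{33} = 0.3881.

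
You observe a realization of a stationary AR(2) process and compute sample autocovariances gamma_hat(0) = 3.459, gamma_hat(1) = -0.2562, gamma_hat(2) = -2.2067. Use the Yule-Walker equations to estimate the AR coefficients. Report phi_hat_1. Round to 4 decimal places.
\hat\phi_{1} = -0.1220

The Yule-Walker equations for an AR(p) process read, in matrix form,
  Gamma_p phi = r_p,   with   (Gamma_p)_{ij} = gamma(|i - j|),
                       (r_p)_i = gamma(i),   i,j = 1..p.
Substitute the sample gammas (Toeplitz matrix and right-hand side of size 2):
  Gamma_p = [[3.459, -0.2562], [-0.2562, 3.459]]
  r_p     = [-0.2562, -2.2067]
Written out:
  3.459 phi_1 - 0.2562 phi_2 = -0.2562
  -0.2562 phi_1 + 3.459 phi_2 = -2.2067
Solve by Cramer's rule:
  det = gamma(0)^2 - gamma(1)^2 = (3.459)^2 - (-0.2562)^2 = 11.964681 - 0.06563844 = 11.89904256
  phi_hat_1 = [gamma(1) gamma(0) - gamma(1) gamma(2)] / det = [(-0.2562)(3.459) - (-0.2562)(-2.2067)] / 11.89904256 = -1.45155234 / 11.89904256 = -0.122
  phi_hat_2 = [gamma(0) gamma(2) - gamma(1)^2] / det = [(3.459)(-2.2067) - (-0.2562)^2] / 11.89904256 = -7.69861374 / 11.89904256 = -0.647
So phi_hat = [-0.1220, -0.6470].
Therefore phi_hat_1 = -0.1220.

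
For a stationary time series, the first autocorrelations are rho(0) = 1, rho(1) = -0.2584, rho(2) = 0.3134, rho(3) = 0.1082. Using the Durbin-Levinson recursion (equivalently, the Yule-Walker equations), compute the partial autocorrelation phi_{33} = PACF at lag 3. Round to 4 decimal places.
\phi_{33} = 0.2720

The PACF at lag k is phi_{kk}, the last component of the solution
to the Yule-Walker system G_k phi = r_k where
  (G_k)_{ij} = rho(|i - j|), (r_k)_i = rho(i), i,j = 1..k.
Equivalently, Durbin-Levinson gives phi_{kk} iteratively:
  phi_{11} = rho(1)
  phi_{kk} = [rho(k) - sum_{j=1..k-1} phi_{k-1,j} rho(k-j)]
            / [1 - sum_{j=1..k-1} phi_{k-1,j} rho(j)],
  phi_{k,j} = phi_{k-1,j} - phi_{kk} phi_{k-1,k-j},  j = 1..k-1.
Step k = 1:
  phi_11 = rho(1) = -0.2584.
Step k = 2:
  phi_22 = [rho(2) - phi_11 rho(1)] / [1 - phi_11 rho(1)] = [0.3134 - (-0.2584)(-0.2584)] / [1 - (-0.2584)(-0.2584)]
         = 0.24662944 / 0.93322944 = 0.264275.
  Update: phi_21 = phi_11 - phi_22 phi_11 = -0.2584 - (0.264275)(-0.2584) = -0.190111.
Step k = 3:
  phi_33 = [rho(3) - phi_21 rho(2) - phi_22 rho(1)] / [1 - phi_21 rho(1) - phi_22 rho(2)]
    numerator   = 0.1082 - (-0.190111)(0.3134) - (0.264275)(-0.2584) = 0.2360696
    denominator = 1 - (-0.190111)(-0.2584) - (0.264275)(0.3134) = 0.86805138
  phi_33 = 0.2360696 / 0.86805138 = 0.272.
Therefore phi_{33} = 0.2720.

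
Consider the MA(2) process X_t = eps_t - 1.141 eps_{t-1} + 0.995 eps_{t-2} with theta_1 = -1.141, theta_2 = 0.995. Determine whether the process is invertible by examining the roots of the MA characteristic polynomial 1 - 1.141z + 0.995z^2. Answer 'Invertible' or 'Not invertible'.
\text{Invertible}

The MA(q) characteristic polynomial is P(z) = 1 - 1.141z + 0.995z^2.
Invertibility requires all roots to lie outside the unit circle, i.e. |z| > 1 for every root.
Set 1 + (-1.141) z + (0.995) z^2 = 0, i.e. a z^2 + b z + c = 0 with a = 0.995, b = -1.141, c = 1.
Discriminant D = b^2 - 4ac = (-1.141)^2 - 4*(0.995)*1 = 1.301881 - (3.98) = -2.678119.
D < 0, so the roots are the complex-conjugate pair z = (-b +/- i sqrt(-D)) / (2a) = 0.5734 +/- 0.8224i.
For a conjugate pair |z|^2 = z * conj(z) = (product of roots) = c/a = 1/(0.995) = 1.005025, so |z| = sqrt(1.005025) = 1.0025 for both roots.
Moduli of all roots: 1.0025, 1.0025.
All moduli strictly greater than 1? Yes.
Verdict: Invertible.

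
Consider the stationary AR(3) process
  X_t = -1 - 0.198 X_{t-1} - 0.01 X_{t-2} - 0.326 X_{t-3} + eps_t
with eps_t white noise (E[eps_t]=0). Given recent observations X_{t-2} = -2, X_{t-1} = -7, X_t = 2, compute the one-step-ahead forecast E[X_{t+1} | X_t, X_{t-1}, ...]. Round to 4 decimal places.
E[X_{t+1} \mid \mathcal F_t] = -0.6740

For an AR(p) model X_t = c + sum_i phi_i X_{t-i} + eps_t, the
one-step-ahead conditional mean is
  E[X_{t+1} | X_t, ...] = c + sum_i phi_i X_{t+1-i}.
Substitute known values:
  E[X_{t+1} | ...] = -1 + (-0.198) * (2) + (-0.01) * (-7) + (-0.326) * (-2)
                   = -0.6740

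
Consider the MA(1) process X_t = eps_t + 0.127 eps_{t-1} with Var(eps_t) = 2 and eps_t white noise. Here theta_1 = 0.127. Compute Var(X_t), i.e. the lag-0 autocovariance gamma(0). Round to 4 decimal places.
\gamma(0) = 2.0323

For an MA(q) process X_t = eps_t + sum_i theta_i eps_{t-i} with
Var(eps_t) = sigma^2, the variance is
  gamma(0) = sigma^2 * (1 + sum_i theta_i^2).
  sum_i theta_i^2 = (0.127)^2 = 0.016129.
  gamma(0) = 2 * (1 + 0.016129) = 2 * 1.016129 = 2.032258, which rounds to 2.0323.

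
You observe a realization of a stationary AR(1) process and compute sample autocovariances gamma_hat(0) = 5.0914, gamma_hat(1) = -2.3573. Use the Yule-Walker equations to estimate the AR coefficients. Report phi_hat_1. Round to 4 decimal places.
\hat\phi_{1} = -0.4630

The Yule-Walker equations for an AR(p) process read, in matrix form,
  Gamma_p phi = r_p,   with   (Gamma_p)_{ij} = gamma(|i - j|),
                       (r_p)_i = gamma(i),   i,j = 1..p.
Substitute the sample gammas (Toeplitz matrix and right-hand side of size 1):
  Gamma_p = [[5.0914]]
  r_p     = [-2.3573]
With p = 1 this is the single equation gamma(0) phi_1 = gamma(1):
  phi_hat_1 = gamma(1) / gamma(0) = -2.3573 / 5.0914 = -0.4630.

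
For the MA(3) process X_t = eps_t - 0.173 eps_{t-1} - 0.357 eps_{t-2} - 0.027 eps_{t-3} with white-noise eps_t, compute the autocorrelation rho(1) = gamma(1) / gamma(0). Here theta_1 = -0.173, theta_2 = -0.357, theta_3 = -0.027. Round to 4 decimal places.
\rho(1) = -0.0877

For an MA(q) process with theta_0 = 1, the autocovariance is
  gamma(k) = sigma^2 * sum_{i=0..q-k} theta_i * theta_{i+k},
and rho(k) = gamma(k) / gamma(0). Sigma^2 cancels.
  numerator   = (1)*(-0.173) + (-0.173)*(-0.357) + (-0.357)*(-0.027) = -0.1016.
  denominator = (1)^2 + (-0.173)^2 + (-0.357)^2 + (-0.027)^2 = 1.158107.
  rho(1) = -0.1016 / 1.158107 = -0.0877.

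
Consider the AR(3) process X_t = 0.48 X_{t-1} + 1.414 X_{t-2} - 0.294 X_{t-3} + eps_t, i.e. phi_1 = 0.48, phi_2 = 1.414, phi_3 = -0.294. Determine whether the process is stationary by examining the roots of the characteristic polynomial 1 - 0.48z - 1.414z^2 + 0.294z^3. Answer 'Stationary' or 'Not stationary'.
\text{Not stationary}

The AR(p) characteristic polynomial is P(z) = 1 - 0.48z - 1.414z^2 + 0.294z^3.
Stationarity requires all roots to lie outside the unit circle, i.e. |z| > 1 for every root.
Degree 3: look for a simple real root z0 first, then factor out (1 - z/z0) and solve the remaining quadratic.
Testing z0 = 5: P(5) = 1 + (-0.48)(5) + (-1.414)(5)^2 + (0.294)(5)^3
  = 1 + (-2.4) + (-35.35) + (36.75) = 0.  So z_0 = 5 is a root, |z_0| = 5.
Divide out the factor (1 - 0.2 z) = (1 - z/z0) (since 1/z0 = 0.2):
  P(z) = (1 - 0.2 z)(1 + (-0.28) z + (-1.47) z^2)
  [check: z-coef -0.28 - (0.2) = -0.48; z^2-coef -1.47 - (0.2)(-0.28) = -1.414; z^3-coef -(0.2)(-1.47) = 0.294.]
Remaining roots from the quadratic factor 1 + (-0.28) z + (-1.47) z^2:
  Set 1 + (-0.28) z + (-1.47) z^2 = 0, i.e. a z^2 + b z + c = 0 with a = -1.47, b = -0.28, c = 1.
  Discriminant D = b^2 - 4ac = (-0.28)^2 - 4*(-1.47)*1 = 0.0784 - (-5.88) = 5.9584.
  D >= 0, so the roots are real: z = (-b +/- sqrt(D)) / (2a) = (0.28 +/- 2.440983) / (-2.94).
    z_1 = (0.28 + 2.440983) / (-2.94) = -0.9255,   |z_1| = 0.9255.
    z_2 = (0.28 - 2.440983) / (-2.94) = 0.735,   |z_2| = 0.735.
Moduli of all roots: 5.0000, 0.9255, 0.7350.
All moduli strictly greater than 1? No.
Verdict: Not stationary.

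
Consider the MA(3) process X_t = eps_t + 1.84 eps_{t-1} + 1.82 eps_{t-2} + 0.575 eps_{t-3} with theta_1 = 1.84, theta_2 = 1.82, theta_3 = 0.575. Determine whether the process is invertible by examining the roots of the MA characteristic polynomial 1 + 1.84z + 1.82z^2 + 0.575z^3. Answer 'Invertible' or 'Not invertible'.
\text{Not invertible}

The MA(q) characteristic polynomial is P(z) = 1 + 1.84z + 1.82z^2 + 0.575z^3.
Invertibility requires all roots to lie outside the unit circle, i.e. |z| > 1 for every root.
Degree 3: look for a simple real root z0 first, then factor out (1 - z/z0) and solve the remaining quadratic.
Testing z0 = -2: P(-2) = 1 + (1.84)(-2) + (1.82)(-2)^2 + (0.575)(-2)^3
  = 1 + (-3.68) + (7.28) + (-4.6) = 0.  So z_0 = -2 is a root, |z_0| = 2.
Divide out the factor (1 + 0.5 z) = (1 - z/z0) (since 1/z0 = -0.5):
  P(z) = (1 + 0.5 z)(1 + (1.34) z + (1.15) z^2)
  [check: z-coef 1.34 - (-0.5) = 1.84; z^2-coef 1.15 - (-0.5)(1.34) = 1.82; z^3-coef -(-0.5)(1.15) = 0.575.]
Remaining roots from the quadratic factor 1 + (1.34) z + (1.15) z^2:
  Set 1 + (1.34) z + (1.15) z^2 = 0, i.e. a z^2 + b z + c = 0 with a = 1.15, b = 1.34, c = 1.
  Discriminant D = b^2 - 4ac = (1.34)^2 - 4*(1.15)*1 = 1.7956 - (4.6) = -2.8044.
  D < 0, so the roots are the complex-conjugate pair z = (-b +/- i sqrt(-D)) / (2a) = -0.5826 +/- 0.7281i.
  For a conjugate pair |z|^2 = z * conj(z) = (product of roots) = c/a = 1/(1.15) = 0.869565, so |z| = sqrt(0.869565) = 0.9325 for both roots.
Moduli of all roots: 2.0000, 0.9325, 0.9325.
All moduli strictly greater than 1? No.
Verdict: Not invertible.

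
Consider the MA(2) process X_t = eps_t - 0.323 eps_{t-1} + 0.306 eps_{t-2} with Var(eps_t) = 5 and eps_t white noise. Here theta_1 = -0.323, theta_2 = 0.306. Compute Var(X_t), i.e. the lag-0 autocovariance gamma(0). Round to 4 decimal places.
\gamma(0) = 5.9898

For an MA(q) process X_t = eps_t + sum_i theta_i eps_{t-i} with
Var(eps_t) = sigma^2, the variance is
  gamma(0) = sigma^2 * (1 + sum_i theta_i^2).
  sum_i theta_i^2 = (-0.323)^2 + (0.306)^2 = 0.104329 + 0.093636 = 0.197965.
  gamma(0) = 5 * (1 + 0.197965) = 5 * 1.197965 = 5.989825, which rounds to 5.9898.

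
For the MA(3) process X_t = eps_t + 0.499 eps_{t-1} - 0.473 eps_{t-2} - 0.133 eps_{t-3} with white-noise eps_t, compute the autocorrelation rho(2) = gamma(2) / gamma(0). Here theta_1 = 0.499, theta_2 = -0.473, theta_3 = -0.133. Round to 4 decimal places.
\rho(2) = -0.3619

For an MA(q) process with theta_0 = 1, the autocovariance is
  gamma(k) = sigma^2 * sum_{i=0..q-k} theta_i * theta_{i+k},
and rho(k) = gamma(k) / gamma(0). Sigma^2 cancels.
  numerator   = (1)*(-0.473) + (0.499)*(-0.133) = -0.539367.
  denominator = (1)^2 + (0.499)^2 + (-0.473)^2 + (-0.133)^2 = 1.490419.
  rho(2) = -0.539367 / 1.490419 = -0.3619.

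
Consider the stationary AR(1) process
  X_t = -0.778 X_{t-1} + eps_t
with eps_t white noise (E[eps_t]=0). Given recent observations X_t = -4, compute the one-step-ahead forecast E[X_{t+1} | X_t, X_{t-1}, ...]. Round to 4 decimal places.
E[X_{t+1} \mid \mathcal F_t] = 3.1120

For an AR(p) model X_t = c + sum_i phi_i X_{t-i} + eps_t, the
one-step-ahead conditional mean is
  E[X_{t+1} | X_t, ...] = c + sum_i phi_i X_{t+1-i}.
Substitute known values:
  E[X_{t+1} | ...] = (-0.778) * (-4)
                   = 3.1120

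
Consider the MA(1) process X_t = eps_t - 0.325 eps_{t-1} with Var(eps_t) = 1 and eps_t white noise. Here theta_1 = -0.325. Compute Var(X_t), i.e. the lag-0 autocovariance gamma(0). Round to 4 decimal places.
\gamma(0) = 1.1056

For an MA(q) process X_t = eps_t + sum_i theta_i eps_{t-i} with
Var(eps_t) = sigma^2, the variance is
  gamma(0) = sigma^2 * (1 + sum_i theta_i^2).
  sum_i theta_i^2 = (-0.325)^2 = 0.105625.
  gamma(0) = 1 * (1 + 0.105625) = 1 * 1.105625 = 1.105625, which rounds to 1.1056.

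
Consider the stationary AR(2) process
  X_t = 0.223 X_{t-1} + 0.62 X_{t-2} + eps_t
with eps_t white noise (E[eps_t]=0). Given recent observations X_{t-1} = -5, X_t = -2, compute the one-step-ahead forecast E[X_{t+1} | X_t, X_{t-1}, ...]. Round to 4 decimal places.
E[X_{t+1} \mid \mathcal F_t] = -3.5460

For an AR(p) model X_t = c + sum_i phi_i X_{t-i} + eps_t, the
one-step-ahead conditional mean is
  E[X_{t+1} | X_t, ...] = c + sum_i phi_i X_{t+1-i}.
Substitute known values:
  E[X_{t+1} | ...] = (0.223) * (-2) + (0.62) * (-5)
                   = -3.5460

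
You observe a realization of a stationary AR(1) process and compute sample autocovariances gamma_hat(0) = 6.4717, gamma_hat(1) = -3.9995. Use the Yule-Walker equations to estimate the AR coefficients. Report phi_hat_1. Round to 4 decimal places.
\hat\phi_{1} = -0.6180

The Yule-Walker equations for an AR(p) process read, in matrix form,
  Gamma_p phi = r_p,   with   (Gamma_p)_{ij} = gamma(|i - j|),
                       (r_p)_i = gamma(i),   i,j = 1..p.
Substitute the sample gammas (Toeplitz matrix and right-hand side of size 1):
  Gamma_p = [[6.4717]]
  r_p     = [-3.9995]
With p = 1 this is the single equation gamma(0) phi_1 = gamma(1):
  phi_hat_1 = gamma(1) / gamma(0) = -3.9995 / 6.4717 = -0.6180.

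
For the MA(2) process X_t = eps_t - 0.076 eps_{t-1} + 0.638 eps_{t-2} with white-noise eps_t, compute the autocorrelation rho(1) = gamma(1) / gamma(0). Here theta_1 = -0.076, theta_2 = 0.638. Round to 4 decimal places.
\rho(1) = -0.0881

For an MA(q) process with theta_0 = 1, the autocovariance is
  gamma(k) = sigma^2 * sum_{i=0..q-k} theta_i * theta_{i+k},
and rho(k) = gamma(k) / gamma(0). Sigma^2 cancels.
  numerator   = (1)*(-0.076) + (-0.076)*(0.638) = -0.124488.
  denominator = (1)^2 + (-0.076)^2 + (0.638)^2 = 1.41282.
  rho(1) = -0.124488 / 1.41282 = -0.0881.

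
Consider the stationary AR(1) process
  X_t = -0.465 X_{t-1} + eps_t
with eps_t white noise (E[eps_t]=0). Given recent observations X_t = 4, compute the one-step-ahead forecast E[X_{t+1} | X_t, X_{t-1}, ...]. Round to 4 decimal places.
E[X_{t+1} \mid \mathcal F_t] = -1.8600

For an AR(p) model X_t = c + sum_i phi_i X_{t-i} + eps_t, the
one-step-ahead conditional mean is
  E[X_{t+1} | X_t, ...] = c + sum_i phi_i X_{t+1-i}.
Substitute known values:
  E[X_{t+1} | ...] = (-0.465) * (4)
                   = -1.8600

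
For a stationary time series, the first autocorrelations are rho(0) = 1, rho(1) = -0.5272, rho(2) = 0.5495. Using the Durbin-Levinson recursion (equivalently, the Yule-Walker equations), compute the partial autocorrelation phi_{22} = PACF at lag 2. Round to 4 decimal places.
\phi_{22} = 0.3761

The PACF at lag k is phi_{kk}, the last component of the solution
to the Yule-Walker system G_k phi = r_k where
  (G_k)_{ij} = rho(|i - j|), (r_k)_i = rho(i), i,j = 1..k.
Equivalently, Durbin-Levinson gives phi_{kk} iteratively:
  phi_{11} = rho(1)
  phi_{kk} = [rho(k) - sum_{j=1..k-1} phi_{k-1,j} rho(k-j)]
            / [1 - sum_{j=1..k-1} phi_{k-1,j} rho(j)],
  phi_{k,j} = phi_{k-1,j} - phi_{kk} phi_{k-1,k-j},  j = 1..k-1.
Step k = 1:
  phi_11 = rho(1) = -0.5272.
Step k = 2:
  phi_22 = [rho(2) - phi_11 rho(1)] / [1 - phi_11 rho(1)] = [0.5495 - (-0.5272)(-0.5272)] / [1 - (-0.5272)(-0.5272)]
         = 0.27156016 / 0.72206016 = 0.3761.
Therefore phi_{22} = 0.3761.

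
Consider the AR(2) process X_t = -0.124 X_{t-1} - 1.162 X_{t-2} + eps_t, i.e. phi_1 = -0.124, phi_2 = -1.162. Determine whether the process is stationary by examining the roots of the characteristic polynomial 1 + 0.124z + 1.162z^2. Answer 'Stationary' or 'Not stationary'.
\text{Not stationary}

The AR(p) characteristic polynomial is P(z) = 1 + 0.124z + 1.162z^2.
Stationarity requires all roots to lie outside the unit circle, i.e. |z| > 1 for every root.
Set 1 + (0.124) z + (1.162) z^2 = 0, i.e. a z^2 + b z + c = 0 with a = 1.162, b = 0.124, c = 1.
Discriminant D = b^2 - 4ac = (0.124)^2 - 4*(1.162)*1 = 0.015376 - (4.648) = -4.632624.
D < 0, so the roots are the complex-conjugate pair z = (-b +/- i sqrt(-D)) / (2a) = -0.0534 +/- 0.9261i.
For a conjugate pair |z|^2 = z * conj(z) = (product of roots) = c/a = 1/(1.162) = 0.860585, so |z| = sqrt(0.860585) = 0.9277 for both roots.
Moduli of all roots: 0.9277, 0.9277.
All moduli strictly greater than 1? No.
Verdict: Not stationary.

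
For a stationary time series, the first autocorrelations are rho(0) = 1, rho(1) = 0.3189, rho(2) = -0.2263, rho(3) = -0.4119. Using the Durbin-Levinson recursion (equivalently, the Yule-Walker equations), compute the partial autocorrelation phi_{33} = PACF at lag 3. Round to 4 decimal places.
\phi_{33} = -0.2530

The PACF at lag k is phi_{kk}, the last component of the solution
to the Yule-Walker system G_k phi = r_k where
  (G_k)_{ij} = rho(|i - j|), (r_k)_i = rho(i), i,j = 1..k.
Equivalently, Durbin-Levinson gives phi_{kk} iteratively:
  phi_{11} = rho(1)
  phi_{kk} = [rho(k) - sum_{j=1..k-1} phi_{k-1,j} rho(k-j)]
            / [1 - sum_{j=1..k-1} phi_{k-1,j} rho(j)],
  phi_{k,j} = phi_{k-1,j} - phi_{kk} phi_{k-1,k-j},  j = 1..k-1.
Step k = 1:
  phi_11 = rho(1) = 0.3189.
Step k = 2:
  phi_22 = [rho(2) - phi_11 rho(1)] / [1 - phi_11 rho(1)] = [-0.2263 - (0.3189)(0.3189)] / [1 - (0.3189)(0.3189)]
         = -0.32799721 / 0.89830279 = -0.36513.
  Update: phi_21 = phi_11 - phi_22 phi_11 = 0.3189 - (-0.36513)(0.3189) = 0.43534.
Step k = 3:
  phi_33 = [rho(3) - phi_21 rho(2) - phi_22 rho(1)] / [1 - phi_21 rho(1) - phi_22 rho(2)]
    numerator   = -0.4119 - (0.43534)(-0.2263) - (-0.36513)(0.3189) = -0.19694265
    denominator = 1 - (0.43534)(0.3189) - (-0.36513)(-0.2263) = 0.7785412
  phi_33 = -0.19694265 / 0.7785412 = -0.253.
Therefore phi_{33} = -0.2530.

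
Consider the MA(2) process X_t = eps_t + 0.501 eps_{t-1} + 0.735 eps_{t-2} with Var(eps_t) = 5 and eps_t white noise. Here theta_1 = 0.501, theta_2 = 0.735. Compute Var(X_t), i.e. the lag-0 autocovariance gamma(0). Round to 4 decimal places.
\gamma(0) = 8.9561

For an MA(q) process X_t = eps_t + sum_i theta_i eps_{t-i} with
Var(eps_t) = sigma^2, the variance is
  gamma(0) = sigma^2 * (1 + sum_i theta_i^2).
  sum_i theta_i^2 = (0.501)^2 + (0.735)^2 = 0.251001 + 0.540225 = 0.791226.
  gamma(0) = 5 * (1 + 0.791226) = 5 * 1.791226 = 8.95613, which rounds to 8.9561.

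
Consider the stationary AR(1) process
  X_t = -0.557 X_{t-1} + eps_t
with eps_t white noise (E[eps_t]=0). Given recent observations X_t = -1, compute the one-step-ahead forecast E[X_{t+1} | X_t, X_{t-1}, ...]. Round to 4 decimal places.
E[X_{t+1} \mid \mathcal F_t] = 0.5570

For an AR(p) model X_t = c + sum_i phi_i X_{t-i} + eps_t, the
one-step-ahead conditional mean is
  E[X_{t+1} | X_t, ...] = c + sum_i phi_i X_{t+1-i}.
Substitute known values:
  E[X_{t+1} | ...] = (-0.557) * (-1)
                   = 0.5570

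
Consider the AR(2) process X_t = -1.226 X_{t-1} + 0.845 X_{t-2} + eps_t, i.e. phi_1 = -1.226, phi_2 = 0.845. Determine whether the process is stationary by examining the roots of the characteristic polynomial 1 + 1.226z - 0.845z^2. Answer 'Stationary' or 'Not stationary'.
\text{Not stationary}

The AR(p) characteristic polynomial is P(z) = 1 + 1.226z - 0.845z^2.
Stationarity requires all roots to lie outside the unit circle, i.e. |z| > 1 for every root.
Set 1 + (1.226) z + (-0.845) z^2 = 0, i.e. a z^2 + b z + c = 0 with a = -0.845, b = 1.226, c = 1.
Discriminant D = b^2 - 4ac = (1.226)^2 - 4*(-0.845)*1 = 1.503076 - (-3.38) = 4.883076.
D >= 0, so the roots are real: z = (-b +/- sqrt(D)) / (2a) = (-1.226 +/- 2.209768) / (-1.69).
  z_1 = (-1.226 + 2.209768) / (-1.69) = -0.5821,   |z_1| = 0.5821.
  z_2 = (-1.226 - 2.209768) / (-1.69) = 2.033,   |z_2| = 2.033.
Moduli of all roots: 0.5821, 2.0330.
All moduli strictly greater than 1? No.
Verdict: Not stationary.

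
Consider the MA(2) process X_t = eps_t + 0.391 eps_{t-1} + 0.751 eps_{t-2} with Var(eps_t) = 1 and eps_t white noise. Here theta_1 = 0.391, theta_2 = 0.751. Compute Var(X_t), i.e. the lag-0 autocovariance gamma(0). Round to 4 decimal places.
\gamma(0) = 1.7169

For an MA(q) process X_t = eps_t + sum_i theta_i eps_{t-i} with
Var(eps_t) = sigma^2, the variance is
  gamma(0) = sigma^2 * (1 + sum_i theta_i^2).
  sum_i theta_i^2 = (0.391)^2 + (0.751)^2 = 0.152881 + 0.564001 = 0.716882.
  gamma(0) = 1 * (1 + 0.716882) = 1 * 1.716882 = 1.716882, which rounds to 1.7169.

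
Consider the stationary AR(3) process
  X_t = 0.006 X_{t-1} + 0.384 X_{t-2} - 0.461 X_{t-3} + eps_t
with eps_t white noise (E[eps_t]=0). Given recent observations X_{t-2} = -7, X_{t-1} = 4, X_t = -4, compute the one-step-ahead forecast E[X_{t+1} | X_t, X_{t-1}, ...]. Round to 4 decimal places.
E[X_{t+1} \mid \mathcal F_t] = 4.7390

For an AR(p) model X_t = c + sum_i phi_i X_{t-i} + eps_t, the
one-step-ahead conditional mean is
  E[X_{t+1} | X_t, ...] = c + sum_i phi_i X_{t+1-i}.
Substitute known values:
  E[X_{t+1} | ...] = (0.006) * (-4) + (0.384) * (4) + (-0.461) * (-7)
                   = 4.7390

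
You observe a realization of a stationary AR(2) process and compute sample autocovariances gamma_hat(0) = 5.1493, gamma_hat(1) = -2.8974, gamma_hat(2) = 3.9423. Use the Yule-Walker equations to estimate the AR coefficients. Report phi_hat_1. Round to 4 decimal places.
\hat\phi_{1} = -0.1930

The Yule-Walker equations for an AR(p) process read, in matrix form,
  Gamma_p phi = r_p,   with   (Gamma_p)_{ij} = gamma(|i - j|),
                       (r_p)_i = gamma(i),   i,j = 1..p.
Substitute the sample gammas (Toeplitz matrix and right-hand side of size 2):
  Gamma_p = [[5.1493, -2.8974], [-2.8974, 5.1493]]
  r_p     = [-2.8974, 3.9423]
Written out:
  5.1493 phi_1 - 2.8974 phi_2 = -2.8974
  -2.8974 phi_1 + 5.1493 phi_2 = 3.9423
Solve by Cramer's rule:
  det = gamma(0)^2 - gamma(1)^2 = (5.1493)^2 - (-2.8974)^2 = 26.51529049 - 8.39492676 = 18.12036373
  phi_hat_1 = [gamma(1) gamma(0) - gamma(1) gamma(2)] / det = [(-2.8974)(5.1493) - (-2.8974)(3.9423)] / 18.12036373 = -3.4971618 / 18.12036373 = -0.193
  phi_hat_2 = [gamma(0) gamma(2) - gamma(1)^2] / det = [(5.1493)(3.9423) - (-2.8974)^2] / 18.12036373 = 11.90515863 / 18.12036373 = 0.657
So phi_hat = [-0.1930, 0.6570].
Therefore phi_hat_1 = -0.1930.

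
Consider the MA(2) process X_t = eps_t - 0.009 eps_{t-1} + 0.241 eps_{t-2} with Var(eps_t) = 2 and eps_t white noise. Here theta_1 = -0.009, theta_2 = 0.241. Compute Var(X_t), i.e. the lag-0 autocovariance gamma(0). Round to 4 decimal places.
\gamma(0) = 2.1163

For an MA(q) process X_t = eps_t + sum_i theta_i eps_{t-i} with
Var(eps_t) = sigma^2, the variance is
  gamma(0) = sigma^2 * (1 + sum_i theta_i^2).
  sum_i theta_i^2 = (-0.009)^2 + (0.241)^2 = 0.000081 + 0.058081 = 0.058162.
  gamma(0) = 2 * (1 + 0.058162) = 2 * 1.058162 = 2.116324, which rounds to 2.1163.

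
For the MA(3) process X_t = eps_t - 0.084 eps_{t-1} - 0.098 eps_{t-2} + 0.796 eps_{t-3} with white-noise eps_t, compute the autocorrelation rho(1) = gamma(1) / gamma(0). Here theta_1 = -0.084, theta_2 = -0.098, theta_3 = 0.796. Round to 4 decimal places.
\rho(1) = -0.0932

For an MA(q) process with theta_0 = 1, the autocovariance is
  gamma(k) = sigma^2 * sum_{i=0..q-k} theta_i * theta_{i+k},
and rho(k) = gamma(k) / gamma(0). Sigma^2 cancels.
  numerator   = (1)*(-0.084) + (-0.084)*(-0.098) + (-0.098)*(0.796) = -0.153776.
  denominator = (1)^2 + (-0.084)^2 + (-0.098)^2 + (0.796)^2 = 1.650276.
  rho(1) = -0.153776 / 1.650276 = -0.0932.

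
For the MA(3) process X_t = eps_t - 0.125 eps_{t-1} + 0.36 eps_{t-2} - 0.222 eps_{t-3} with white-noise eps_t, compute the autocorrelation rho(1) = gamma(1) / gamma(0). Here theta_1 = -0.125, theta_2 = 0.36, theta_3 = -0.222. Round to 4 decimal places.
\rho(1) = -0.2092

For an MA(q) process with theta_0 = 1, the autocovariance is
  gamma(k) = sigma^2 * sum_{i=0..q-k} theta_i * theta_{i+k},
and rho(k) = gamma(k) / gamma(0). Sigma^2 cancels.
  numerator   = (1)*(-0.125) + (-0.125)*(0.36) + (0.36)*(-0.222) = -0.24992.
  denominator = (1)^2 + (-0.125)^2 + (0.36)^2 + (-0.222)^2 = 1.194509.
  rho(1) = -0.24992 / 1.194509 = -0.2092.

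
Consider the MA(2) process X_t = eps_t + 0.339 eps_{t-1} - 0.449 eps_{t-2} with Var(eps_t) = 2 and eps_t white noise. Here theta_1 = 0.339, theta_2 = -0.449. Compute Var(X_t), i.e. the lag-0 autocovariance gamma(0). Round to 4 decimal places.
\gamma(0) = 2.6330

For an MA(q) process X_t = eps_t + sum_i theta_i eps_{t-i} with
Var(eps_t) = sigma^2, the variance is
  gamma(0) = sigma^2 * (1 + sum_i theta_i^2).
  sum_i theta_i^2 = (0.339)^2 + (-0.449)^2 = 0.114921 + 0.201601 = 0.316522.
  gamma(0) = 2 * (1 + 0.316522) = 2 * 1.316522 = 2.633044, which rounds to 2.6330.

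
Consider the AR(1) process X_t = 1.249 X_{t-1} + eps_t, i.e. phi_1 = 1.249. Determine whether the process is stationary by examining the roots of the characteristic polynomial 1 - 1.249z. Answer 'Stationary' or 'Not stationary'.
\text{Not stationary}

The AR(p) characteristic polynomial is P(z) = 1 - 1.249z.
Stationarity requires all roots to lie outside the unit circle, i.e. |z| > 1 for every root.
This is linear in z: 1 + (-1.249) z = 0  =>  z = -1/(-1.249) = 0.800641,  |z| = 0.800641.
Moduli of all roots: 0.8006.
All moduli strictly greater than 1? No.
Verdict: Not stationary.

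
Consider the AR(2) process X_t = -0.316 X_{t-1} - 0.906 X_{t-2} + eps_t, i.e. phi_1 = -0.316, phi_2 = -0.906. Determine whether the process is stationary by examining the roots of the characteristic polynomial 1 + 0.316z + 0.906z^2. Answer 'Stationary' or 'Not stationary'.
\text{Stationary}

The AR(p) characteristic polynomial is P(z) = 1 + 0.316z + 0.906z^2.
Stationarity requires all roots to lie outside the unit circle, i.e. |z| > 1 for every root.
Set 1 + (0.316) z + (0.906) z^2 = 0, i.e. a z^2 + b z + c = 0 with a = 0.906, b = 0.316, c = 1.
Discriminant D = b^2 - 4ac = (0.316)^2 - 4*(0.906)*1 = 0.099856 - (3.624) = -3.524144.
D < 0, so the roots are the complex-conjugate pair z = (-b +/- i sqrt(-D)) / (2a) = -0.1744 +/- 1.036i.
For a conjugate pair |z|^2 = z * conj(z) = (product of roots) = c/a = 1/(0.906) = 1.103753, so |z| = sqrt(1.103753) = 1.0506 for both roots.
Moduli of all roots: 1.0506, 1.0506.
All moduli strictly greater than 1? Yes.
Verdict: Stationary.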